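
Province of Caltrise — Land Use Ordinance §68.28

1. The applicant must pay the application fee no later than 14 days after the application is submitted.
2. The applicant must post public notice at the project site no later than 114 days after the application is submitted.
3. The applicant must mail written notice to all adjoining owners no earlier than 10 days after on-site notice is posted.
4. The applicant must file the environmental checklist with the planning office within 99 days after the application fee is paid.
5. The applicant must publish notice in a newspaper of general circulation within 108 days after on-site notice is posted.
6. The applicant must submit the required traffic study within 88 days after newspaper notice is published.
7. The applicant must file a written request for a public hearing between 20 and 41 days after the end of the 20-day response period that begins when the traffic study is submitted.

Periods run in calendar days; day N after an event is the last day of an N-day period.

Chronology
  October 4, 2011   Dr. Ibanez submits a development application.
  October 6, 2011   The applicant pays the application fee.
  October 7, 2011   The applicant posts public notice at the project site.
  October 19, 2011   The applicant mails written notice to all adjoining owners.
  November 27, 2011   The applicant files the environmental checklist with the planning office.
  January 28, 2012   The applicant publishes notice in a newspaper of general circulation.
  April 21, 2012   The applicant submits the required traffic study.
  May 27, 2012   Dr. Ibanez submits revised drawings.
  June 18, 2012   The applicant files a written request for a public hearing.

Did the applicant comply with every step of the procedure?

No

Step 1 — counting 14 days from October 4, 2011 (when the application is submitted) gives a deadline of October 18, 2011; completed October 6, 2011, before the deadline.
Step 2 — counting 114 days from October 4, 2011 (when the application is submitted) gives a deadline of January 26, 2012; October 7, 2011 is within that limit.
Step 3 — must wait 10 days from October 7, 2011 (when on-site notice is posted), so not before October 17, 2011; October 19, 2011 is on or after that date.
Step 4 — counting 99 days from October 6, 2011 (when the application fee is paid) gives a deadline of January 13, 2012; November 27, 2011 is within that limit.
Step 5 — counting 108 days from October 7, 2011 (when on-site notice is posted) gives a deadline of January 23, 2012; done January 28, 2012 — 5 days late.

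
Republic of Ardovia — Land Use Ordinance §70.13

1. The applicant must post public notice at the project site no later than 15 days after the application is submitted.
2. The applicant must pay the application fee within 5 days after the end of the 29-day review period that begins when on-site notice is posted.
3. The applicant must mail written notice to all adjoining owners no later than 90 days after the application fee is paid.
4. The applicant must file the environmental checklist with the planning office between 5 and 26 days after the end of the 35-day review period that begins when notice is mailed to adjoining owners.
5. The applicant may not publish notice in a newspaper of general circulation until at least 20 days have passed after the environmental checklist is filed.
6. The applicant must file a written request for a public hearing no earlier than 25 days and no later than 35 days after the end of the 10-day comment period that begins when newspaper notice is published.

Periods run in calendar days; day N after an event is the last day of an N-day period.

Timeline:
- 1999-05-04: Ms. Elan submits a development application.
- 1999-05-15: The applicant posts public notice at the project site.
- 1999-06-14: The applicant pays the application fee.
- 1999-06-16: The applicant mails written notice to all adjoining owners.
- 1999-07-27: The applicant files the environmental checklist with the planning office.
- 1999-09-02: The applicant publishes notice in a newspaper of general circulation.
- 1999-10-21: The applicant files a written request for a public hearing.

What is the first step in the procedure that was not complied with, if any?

Step 1: 15 days after 1999-05-04 (when the application is submitted) is 1999-05-19; done 1999-05-15 — timely.
Step 2: 5 days after 1999-06-13 (end of the 29-day review period, which began when on-site notice is posted on 1999-05-15) is 1999-06-18; 1999-06-14 is within that limit.
Step 3: 90 days after 1999-06-14 (when the application fee is paid) is 1999-09-12; 1999-06-16 is within that limit.
Step 4: the window is 5–26 days after 1999-07-21 (end of the 35-day review period, which began when notice is mailed to adjoining owners on 1999-06-16), so 1999-07-26 through 1999-08-16; done 1999-07-27, which is between those dates.
Step 5: the earliest permitted date is 20 days after 1999-07-27 (when the environmental checklist is filed), i.e. 1999-08-16; 1999-09-02 is on or after that date.
Step 6: the window is 25–35 days after 1999-09-12 (end of the 10-day comment period, which began when newspaper notice is published on 1999-09-02), so 1999-10-07 through 1999-10-17; done 1999-10-21 — 4 days after the window closed.
Later steps need not be reached.

Step 6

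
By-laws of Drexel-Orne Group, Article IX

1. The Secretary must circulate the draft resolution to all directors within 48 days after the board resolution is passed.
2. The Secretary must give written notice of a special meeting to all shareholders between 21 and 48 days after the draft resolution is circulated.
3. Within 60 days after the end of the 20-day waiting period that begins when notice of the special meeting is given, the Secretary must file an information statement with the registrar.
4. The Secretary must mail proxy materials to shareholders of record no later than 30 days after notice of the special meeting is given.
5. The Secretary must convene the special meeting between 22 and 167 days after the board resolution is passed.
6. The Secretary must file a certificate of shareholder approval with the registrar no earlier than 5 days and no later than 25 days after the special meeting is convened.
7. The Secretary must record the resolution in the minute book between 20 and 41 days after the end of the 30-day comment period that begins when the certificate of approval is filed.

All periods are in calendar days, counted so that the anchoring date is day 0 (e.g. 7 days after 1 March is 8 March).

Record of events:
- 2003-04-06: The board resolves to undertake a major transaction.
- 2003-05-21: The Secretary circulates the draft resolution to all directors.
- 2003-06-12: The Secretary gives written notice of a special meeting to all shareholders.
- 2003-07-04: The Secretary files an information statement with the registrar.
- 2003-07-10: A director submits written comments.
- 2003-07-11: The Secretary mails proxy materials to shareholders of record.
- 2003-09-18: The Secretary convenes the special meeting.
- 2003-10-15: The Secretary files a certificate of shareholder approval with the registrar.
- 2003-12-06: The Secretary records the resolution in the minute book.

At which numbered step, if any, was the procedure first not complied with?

Step 6

Step 1 — counting 48 days from 2003-04-06 (when the board resolution is passed) gives a deadline of 2003-05-24; done 2003-05-21 — timely.
Step 2 — 21 and 48 days from 2003-05-21 (when the draft resolution is circulated) are 2003-06-11 and 2003-07-08 respectively; done 2003-06-12 — within the window.
Step 3 — counting 60 days from 2003-07-02 (end of the 20-day waiting period, which began when notice of the special meeting is given on 2003-06-12) gives a deadline of 2003-08-31; done 2003-07-04 — timely.
Step 4 — counting 30 days from 2003-06-12 (when notice of the special meeting is given) gives a deadline of 2003-07-12; completed 2003-07-11, before the deadline.
Step 5 — 22 and 167 days from 2003-04-06 (when the board resolution is passed) are 2003-04-28 and 2003-09-20 respectively; done 2003-09-18 — within the window.
Step 6 — 5 and 25 days from 2003-09-18 (when the special meeting is convened) are 2003-09-23 and 2003-10-13 respectively; 2003-10-15 is 2 days past the end of the window.
No need to go further; step 6 was not satisfied.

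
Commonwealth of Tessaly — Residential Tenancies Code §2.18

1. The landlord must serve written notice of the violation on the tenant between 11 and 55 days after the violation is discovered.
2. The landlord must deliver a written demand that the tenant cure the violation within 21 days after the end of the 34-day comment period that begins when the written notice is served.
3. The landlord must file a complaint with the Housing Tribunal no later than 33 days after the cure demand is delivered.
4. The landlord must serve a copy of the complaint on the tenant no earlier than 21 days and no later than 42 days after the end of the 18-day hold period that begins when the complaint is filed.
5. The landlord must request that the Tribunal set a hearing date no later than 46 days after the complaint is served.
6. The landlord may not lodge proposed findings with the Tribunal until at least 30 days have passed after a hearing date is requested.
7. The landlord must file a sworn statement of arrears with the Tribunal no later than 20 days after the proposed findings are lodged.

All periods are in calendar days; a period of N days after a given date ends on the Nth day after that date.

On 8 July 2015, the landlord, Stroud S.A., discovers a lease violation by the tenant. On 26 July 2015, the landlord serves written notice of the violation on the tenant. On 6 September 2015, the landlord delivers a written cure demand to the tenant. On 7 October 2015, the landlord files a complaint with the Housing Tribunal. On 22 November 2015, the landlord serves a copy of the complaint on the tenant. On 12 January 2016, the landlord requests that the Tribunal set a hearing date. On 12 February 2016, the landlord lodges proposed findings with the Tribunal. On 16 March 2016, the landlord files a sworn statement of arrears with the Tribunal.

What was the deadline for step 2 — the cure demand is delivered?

19 September 2015

The written notice is served on 26 July 2015; the 34-day comment period therefore ends 29 August 2015, and step 2 runs from that date. 21 days after 29 August 2015 is 19 September 2015.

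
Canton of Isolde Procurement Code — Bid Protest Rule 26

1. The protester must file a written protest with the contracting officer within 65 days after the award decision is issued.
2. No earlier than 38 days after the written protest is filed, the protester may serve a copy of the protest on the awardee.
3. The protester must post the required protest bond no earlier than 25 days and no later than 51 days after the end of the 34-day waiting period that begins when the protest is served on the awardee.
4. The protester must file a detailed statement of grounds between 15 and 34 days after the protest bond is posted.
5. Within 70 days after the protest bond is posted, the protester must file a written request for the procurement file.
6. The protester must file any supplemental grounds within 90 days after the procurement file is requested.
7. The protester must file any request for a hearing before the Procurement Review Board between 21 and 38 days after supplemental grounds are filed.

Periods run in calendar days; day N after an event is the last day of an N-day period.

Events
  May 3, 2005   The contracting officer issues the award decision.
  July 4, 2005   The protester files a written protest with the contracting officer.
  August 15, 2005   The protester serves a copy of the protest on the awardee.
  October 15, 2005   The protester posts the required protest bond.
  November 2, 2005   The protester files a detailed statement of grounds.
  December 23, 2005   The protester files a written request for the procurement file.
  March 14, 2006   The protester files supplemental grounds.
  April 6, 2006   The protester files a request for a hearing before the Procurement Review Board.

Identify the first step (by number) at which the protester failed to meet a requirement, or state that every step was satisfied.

Step 1: 65 days after May 3, 2005 (when the award decision is issued) is July 7, 2005; done July 4, 2005 — timely.
Step 2: the earliest permitted date is 38 days after July 4, 2005 (when the written protest is filed), i.e. August 11, 2005; done August 15, 2005, after the minimum wait.
Step 3: the window is 25–51 days after September 18, 2005 (end of the 34-day waiting period, which began when the protest is served on the awardee on August 15, 2005), so October 13, 2005 through November 8, 2005; October 15, 2005 falls inside that range.
Step 4: the window is 15–34 days after October 15, 2005 (when the protest bond is posted), so October 30, 2005 through November 18, 2005; done November 2, 2005, which is between those dates.
Step 5: 70 days after October 15, 2005 (when the protest bond is posted) is December 24, 2005; completed December 23, 2005, before the deadline.
Step 6: 90 days after December 23, 2005 (when the procurement file is requested) is March 23, 2006; done March 14, 2006 — timely.
Step 7: the window is 21–38 days after March 14, 2006 (when supplemental grounds are filed), so April 4, 2006 through April 21, 2006; done April 6, 2006, which is between those dates.

None — every step was satisfied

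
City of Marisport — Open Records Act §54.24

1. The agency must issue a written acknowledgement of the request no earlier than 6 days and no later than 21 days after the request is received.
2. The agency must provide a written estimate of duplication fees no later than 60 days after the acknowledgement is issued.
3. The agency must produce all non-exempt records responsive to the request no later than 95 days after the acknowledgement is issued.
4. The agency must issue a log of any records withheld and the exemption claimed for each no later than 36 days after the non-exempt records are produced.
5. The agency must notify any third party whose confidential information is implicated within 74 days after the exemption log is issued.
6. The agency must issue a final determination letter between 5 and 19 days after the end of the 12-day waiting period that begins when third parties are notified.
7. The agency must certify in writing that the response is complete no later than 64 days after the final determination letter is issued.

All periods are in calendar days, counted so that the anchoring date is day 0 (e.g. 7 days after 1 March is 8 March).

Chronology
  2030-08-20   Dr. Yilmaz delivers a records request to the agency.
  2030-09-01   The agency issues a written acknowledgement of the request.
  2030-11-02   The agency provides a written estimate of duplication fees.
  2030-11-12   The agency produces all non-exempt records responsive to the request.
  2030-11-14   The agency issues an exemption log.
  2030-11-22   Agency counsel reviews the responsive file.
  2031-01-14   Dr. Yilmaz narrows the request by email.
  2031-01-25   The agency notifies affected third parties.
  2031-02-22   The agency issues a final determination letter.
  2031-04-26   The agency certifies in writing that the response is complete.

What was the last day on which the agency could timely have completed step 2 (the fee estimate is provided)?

2030-10-31

Step 2 runs from 2030-09-01, when the acknowledgement is issued. 60 days after 2030-09-01 is 2030-10-31.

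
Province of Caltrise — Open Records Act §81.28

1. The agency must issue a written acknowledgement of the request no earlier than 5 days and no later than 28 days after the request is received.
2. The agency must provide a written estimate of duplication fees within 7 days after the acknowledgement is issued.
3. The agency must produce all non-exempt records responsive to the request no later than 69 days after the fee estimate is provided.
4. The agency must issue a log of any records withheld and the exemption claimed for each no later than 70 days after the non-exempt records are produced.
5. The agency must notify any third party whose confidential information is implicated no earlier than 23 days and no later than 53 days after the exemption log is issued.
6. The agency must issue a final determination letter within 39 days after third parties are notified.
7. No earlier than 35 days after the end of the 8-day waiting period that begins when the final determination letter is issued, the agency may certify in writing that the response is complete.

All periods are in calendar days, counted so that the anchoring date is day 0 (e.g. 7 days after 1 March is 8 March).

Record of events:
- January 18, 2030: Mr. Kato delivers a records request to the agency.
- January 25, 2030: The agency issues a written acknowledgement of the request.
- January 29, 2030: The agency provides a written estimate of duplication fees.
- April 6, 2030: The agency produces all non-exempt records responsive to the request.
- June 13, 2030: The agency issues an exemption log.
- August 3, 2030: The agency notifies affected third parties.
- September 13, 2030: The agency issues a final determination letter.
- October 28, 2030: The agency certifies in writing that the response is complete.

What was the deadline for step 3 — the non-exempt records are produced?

Step 3 runs from January 29, 2030, when the fee estimate is provided. 69 days after January 29, 2030 is April 8, 2030.

April 8, 2030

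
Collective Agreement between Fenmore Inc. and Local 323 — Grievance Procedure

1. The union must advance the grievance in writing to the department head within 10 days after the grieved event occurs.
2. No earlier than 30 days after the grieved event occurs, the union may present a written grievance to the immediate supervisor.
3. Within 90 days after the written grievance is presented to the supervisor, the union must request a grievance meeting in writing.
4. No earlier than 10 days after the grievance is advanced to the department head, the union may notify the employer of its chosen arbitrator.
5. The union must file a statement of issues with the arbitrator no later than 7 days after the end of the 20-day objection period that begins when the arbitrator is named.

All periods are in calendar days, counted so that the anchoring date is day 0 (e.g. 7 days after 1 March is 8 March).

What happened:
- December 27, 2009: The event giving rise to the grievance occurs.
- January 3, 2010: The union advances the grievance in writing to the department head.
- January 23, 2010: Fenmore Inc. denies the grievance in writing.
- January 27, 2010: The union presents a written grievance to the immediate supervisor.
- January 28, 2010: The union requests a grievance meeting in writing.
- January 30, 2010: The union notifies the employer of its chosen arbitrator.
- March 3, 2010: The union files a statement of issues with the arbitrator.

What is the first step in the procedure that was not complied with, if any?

Step 5

Step 1 — counting 10 days from December 27, 2009 (when the grieved event occurs) gives a deadline of January 6, 2010; January 3, 2010 is within that limit.
Step 2 — must wait 30 days from December 27, 2009 (when the grieved event occurs), so not before January 26, 2010; done January 27, 2010 — permitted.
Step 3 — counting 90 days from January 27, 2010 (when the written grievance is presented to the supervisor) gives a deadline of April 27, 2010; January 28, 2010 is within that limit.
Step 4 — must wait 10 days from January 3, 2010 (when the grievance is advanced to the department head), so not before January 13, 2010; January 30, 2010 is on or after that date.
Step 5 — counting 7 days from February 19, 2010 (end of the 20-day objection period, which began when the arbitrator is named on January 30, 2010) gives a deadline of February 26, 2010; not done until March 3, 2010, 5 days after the deadline.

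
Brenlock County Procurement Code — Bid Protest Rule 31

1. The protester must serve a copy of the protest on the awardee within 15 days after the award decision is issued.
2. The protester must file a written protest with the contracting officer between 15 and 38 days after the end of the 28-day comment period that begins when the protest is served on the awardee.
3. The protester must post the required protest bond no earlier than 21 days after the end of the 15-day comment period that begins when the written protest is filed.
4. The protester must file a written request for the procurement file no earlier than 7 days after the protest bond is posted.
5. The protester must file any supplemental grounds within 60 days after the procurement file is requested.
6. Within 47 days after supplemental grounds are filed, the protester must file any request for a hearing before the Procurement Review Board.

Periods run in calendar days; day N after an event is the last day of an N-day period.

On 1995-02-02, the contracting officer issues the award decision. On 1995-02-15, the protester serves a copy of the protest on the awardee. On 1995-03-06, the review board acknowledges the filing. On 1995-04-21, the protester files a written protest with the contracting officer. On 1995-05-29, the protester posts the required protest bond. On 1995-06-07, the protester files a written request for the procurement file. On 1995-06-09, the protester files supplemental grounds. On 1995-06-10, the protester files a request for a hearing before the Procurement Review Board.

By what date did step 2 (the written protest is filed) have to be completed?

1995-04-22

The protest is served on the awardee on 1995-02-15; the 28-day comment period therefore ends 1995-03-15, and step 2 runs from that date. The window is 15–38 days after 1995-03-15; it closes on 1995-04-22.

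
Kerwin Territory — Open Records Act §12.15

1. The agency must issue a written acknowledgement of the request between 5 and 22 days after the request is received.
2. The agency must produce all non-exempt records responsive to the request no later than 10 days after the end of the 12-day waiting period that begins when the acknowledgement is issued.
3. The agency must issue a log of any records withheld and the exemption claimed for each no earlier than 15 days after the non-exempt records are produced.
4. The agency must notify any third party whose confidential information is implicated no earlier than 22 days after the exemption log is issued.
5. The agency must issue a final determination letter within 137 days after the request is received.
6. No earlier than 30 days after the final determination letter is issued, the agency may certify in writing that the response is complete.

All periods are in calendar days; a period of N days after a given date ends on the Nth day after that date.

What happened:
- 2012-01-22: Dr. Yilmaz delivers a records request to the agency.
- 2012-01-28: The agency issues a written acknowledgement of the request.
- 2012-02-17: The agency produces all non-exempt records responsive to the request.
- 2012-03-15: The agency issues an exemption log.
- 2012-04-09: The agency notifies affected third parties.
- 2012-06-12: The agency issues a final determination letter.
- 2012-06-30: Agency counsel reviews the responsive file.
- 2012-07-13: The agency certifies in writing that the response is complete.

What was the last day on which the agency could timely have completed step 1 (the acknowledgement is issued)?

Step 1 runs from 2012-01-22, when the request is received. The window is 5–22 days after 2012-01-22; it closes on 2012-02-13.

2012-02-13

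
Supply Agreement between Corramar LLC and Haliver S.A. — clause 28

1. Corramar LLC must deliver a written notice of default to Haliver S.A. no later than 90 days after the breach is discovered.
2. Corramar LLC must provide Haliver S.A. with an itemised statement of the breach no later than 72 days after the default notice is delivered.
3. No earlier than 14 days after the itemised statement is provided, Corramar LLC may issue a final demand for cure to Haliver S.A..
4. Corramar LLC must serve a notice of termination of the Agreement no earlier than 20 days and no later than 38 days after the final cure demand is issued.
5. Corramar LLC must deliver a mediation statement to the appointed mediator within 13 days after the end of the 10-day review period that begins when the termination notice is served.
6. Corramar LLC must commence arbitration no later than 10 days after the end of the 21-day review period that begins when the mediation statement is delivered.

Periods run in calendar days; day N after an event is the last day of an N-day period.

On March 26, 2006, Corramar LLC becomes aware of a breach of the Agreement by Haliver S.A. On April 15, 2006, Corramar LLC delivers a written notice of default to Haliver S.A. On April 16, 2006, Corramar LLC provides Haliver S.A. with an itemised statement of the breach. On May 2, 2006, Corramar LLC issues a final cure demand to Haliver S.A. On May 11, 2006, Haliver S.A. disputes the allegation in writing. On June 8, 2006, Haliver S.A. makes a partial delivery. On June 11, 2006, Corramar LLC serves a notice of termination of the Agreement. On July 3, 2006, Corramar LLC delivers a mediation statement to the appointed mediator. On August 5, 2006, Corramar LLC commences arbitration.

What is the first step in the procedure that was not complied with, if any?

Step 1: 90 days after March 26, 2006 (when the breach is discovered) is June 24, 2006; April 15, 2006 is within that limit.
Step 2: 72 days after April 15, 2006 (when the default notice is delivered) is June 26, 2006; completed April 16, 2006, before the deadline.
Step 3: the earliest permitted date is 14 days after April 16, 2006 (when the itemised statement is provided), i.e. April 30, 2006; done May 2, 2006 — permitted.
Step 4: the window is 20–38 days after May 2, 2006 (when the final cure demand is issued), so May 22, 2006 through June 9, 2006; done June 11, 2006 — 2 days after the window closed.

Step 4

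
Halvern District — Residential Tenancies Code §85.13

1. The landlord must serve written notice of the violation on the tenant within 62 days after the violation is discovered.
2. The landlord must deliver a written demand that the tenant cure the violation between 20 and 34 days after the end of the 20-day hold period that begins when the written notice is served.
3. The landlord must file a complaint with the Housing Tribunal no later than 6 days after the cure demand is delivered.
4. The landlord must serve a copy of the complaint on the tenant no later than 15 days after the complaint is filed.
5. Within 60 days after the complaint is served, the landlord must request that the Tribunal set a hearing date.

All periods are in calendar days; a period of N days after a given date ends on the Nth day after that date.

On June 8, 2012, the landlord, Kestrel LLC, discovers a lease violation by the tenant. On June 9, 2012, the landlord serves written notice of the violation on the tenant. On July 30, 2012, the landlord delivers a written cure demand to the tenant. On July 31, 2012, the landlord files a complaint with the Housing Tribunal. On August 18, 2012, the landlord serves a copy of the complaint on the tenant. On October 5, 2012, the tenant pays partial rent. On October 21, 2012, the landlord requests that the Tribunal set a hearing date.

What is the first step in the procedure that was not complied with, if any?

Step 4

Step 1: 62 days after June 8, 2012 (when the violation is discovered) is August 9, 2012; done June 9, 2012 — timely.
Step 2: the window is 20–34 days after June 29, 2012 (end of the 20-day hold period, which began when the written notice is served on June 9, 2012), so July 19, 2012 through August 2, 2012; done July 30, 2012, which is between those dates.
Step 3: 6 days after July 30, 2012 (when the cure demand is delivered) is August 5, 2012; completed July 31, 2012, before the deadline.
Step 4: 15 days after July 31, 2012 (when the complaint is filed) is August 15, 2012; August 18, 2012 misses that deadline by 3 days.
Later steps need not be reached.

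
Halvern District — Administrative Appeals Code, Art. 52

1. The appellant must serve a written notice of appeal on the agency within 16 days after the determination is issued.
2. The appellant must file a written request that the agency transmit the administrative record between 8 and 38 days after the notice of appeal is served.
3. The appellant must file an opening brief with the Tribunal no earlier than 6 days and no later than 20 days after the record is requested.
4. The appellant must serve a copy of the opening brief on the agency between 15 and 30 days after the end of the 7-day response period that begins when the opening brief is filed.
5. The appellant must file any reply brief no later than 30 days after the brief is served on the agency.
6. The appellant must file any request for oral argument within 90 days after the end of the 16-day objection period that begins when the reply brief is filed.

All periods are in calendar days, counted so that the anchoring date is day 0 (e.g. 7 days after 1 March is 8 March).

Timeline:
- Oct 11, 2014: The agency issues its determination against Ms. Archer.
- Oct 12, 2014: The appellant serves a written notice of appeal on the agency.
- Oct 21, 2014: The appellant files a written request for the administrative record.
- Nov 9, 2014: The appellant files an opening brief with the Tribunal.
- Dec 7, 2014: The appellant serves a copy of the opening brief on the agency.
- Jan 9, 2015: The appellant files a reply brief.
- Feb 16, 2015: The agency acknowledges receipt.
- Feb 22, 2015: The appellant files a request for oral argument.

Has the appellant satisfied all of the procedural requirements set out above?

No

Step 1 — counting 16 days from Oct 11, 2014 (when the determination is issued) gives a deadline of Oct 27, 2014; Oct 12, 2014 is within that limit.
Step 2 — 8 and 38 days from Oct 12, 2014 (when the notice of appeal is served) are Oct 20, 2014 and Nov 19, 2014 respectively; Oct 21, 2014 falls inside that range.
Step 3 — 6 and 20 days from Oct 21, 2014 (when the record is requested) are Oct 27, 2014 and Nov 10, 2014 respectively; done Nov 9, 2014 — within the window.
Step 4 — 15 and 30 days from Nov 16, 2014 (end of the 7-day response period, which began when the opening brief is filed on Nov 9, 2014) are Dec 1, 2014 and Dec 16, 2014 respectively; Dec 7, 2014 falls inside that range.
Step 5 — counting 30 days from Dec 7, 2014 (when the brief is served on the agency) gives a deadline of Jan 6, 2015; Jan 9, 2015 misses that deadline by 3 days.
The analysis stops there.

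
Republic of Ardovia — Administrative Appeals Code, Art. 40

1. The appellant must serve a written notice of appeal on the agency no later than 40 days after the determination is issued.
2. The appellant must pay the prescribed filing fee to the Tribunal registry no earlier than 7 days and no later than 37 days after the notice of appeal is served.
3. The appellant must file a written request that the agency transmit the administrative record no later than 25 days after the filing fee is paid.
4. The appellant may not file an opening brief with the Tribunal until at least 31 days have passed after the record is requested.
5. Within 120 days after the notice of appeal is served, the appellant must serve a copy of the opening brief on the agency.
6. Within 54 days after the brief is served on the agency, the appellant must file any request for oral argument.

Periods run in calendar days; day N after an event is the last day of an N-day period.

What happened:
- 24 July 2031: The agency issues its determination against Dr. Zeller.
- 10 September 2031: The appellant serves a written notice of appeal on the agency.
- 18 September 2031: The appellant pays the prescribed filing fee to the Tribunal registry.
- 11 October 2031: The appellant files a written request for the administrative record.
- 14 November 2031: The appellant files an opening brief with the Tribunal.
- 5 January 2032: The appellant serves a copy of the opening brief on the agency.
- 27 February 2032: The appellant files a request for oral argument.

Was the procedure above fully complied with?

Step 1: 40 days after 24 July 2031 (when the determination is issued) is 2 September 2031; not done until 10 September 2031, 8 days after the deadline.
Later steps need not be reached.

No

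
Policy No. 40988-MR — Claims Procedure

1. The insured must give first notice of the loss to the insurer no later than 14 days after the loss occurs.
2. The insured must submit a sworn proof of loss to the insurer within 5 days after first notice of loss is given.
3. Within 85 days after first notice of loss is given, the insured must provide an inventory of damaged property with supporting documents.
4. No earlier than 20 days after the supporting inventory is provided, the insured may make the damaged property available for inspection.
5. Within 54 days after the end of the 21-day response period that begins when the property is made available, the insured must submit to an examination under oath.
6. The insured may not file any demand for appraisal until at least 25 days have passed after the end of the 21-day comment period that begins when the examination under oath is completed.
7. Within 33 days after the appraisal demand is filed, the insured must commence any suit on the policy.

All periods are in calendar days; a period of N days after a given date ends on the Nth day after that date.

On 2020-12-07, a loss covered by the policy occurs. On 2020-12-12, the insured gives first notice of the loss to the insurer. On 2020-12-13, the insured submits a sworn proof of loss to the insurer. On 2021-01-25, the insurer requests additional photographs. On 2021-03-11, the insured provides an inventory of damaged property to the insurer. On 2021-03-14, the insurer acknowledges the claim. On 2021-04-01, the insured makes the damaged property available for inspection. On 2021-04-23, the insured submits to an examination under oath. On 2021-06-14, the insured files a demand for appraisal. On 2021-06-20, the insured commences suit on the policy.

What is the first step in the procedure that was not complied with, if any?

Step 1 — counting 14 days from 2020-12-07 (when the loss occurs) gives a deadline of 2020-12-21; completed 2020-12-12, before the deadline.
Step 2 — counting 5 days from 2020-12-12 (when first notice of loss is given) gives a deadline of 2020-12-17; completed 2020-12-13, before the deadline.
Step 3 — counting 85 days from 2020-12-12 (when first notice of loss is given) gives a deadline of 2021-03-07; done 2021-03-11 — 4 days late.

Step 3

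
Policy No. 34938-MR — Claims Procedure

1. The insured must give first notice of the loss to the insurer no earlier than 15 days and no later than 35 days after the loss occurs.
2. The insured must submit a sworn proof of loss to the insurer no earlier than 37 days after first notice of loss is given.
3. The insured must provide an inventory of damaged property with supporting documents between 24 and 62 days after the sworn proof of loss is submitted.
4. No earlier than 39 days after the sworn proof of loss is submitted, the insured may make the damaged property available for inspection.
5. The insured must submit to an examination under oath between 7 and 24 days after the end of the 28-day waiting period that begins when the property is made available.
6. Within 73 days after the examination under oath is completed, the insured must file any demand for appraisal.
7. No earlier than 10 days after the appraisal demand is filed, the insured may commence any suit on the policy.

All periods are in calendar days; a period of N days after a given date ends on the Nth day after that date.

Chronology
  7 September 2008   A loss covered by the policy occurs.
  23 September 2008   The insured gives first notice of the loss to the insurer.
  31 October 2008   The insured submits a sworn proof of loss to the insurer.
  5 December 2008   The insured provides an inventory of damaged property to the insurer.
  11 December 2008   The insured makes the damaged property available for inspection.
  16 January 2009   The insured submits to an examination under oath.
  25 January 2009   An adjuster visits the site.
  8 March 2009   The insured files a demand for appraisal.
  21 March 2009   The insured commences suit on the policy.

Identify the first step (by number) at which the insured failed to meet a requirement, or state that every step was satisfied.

(1) the permitted window runs from 7 September 2008 + 15 = 22 September 2008 to 7 September 2008 + 35 = 12 October 2008; done 23 September 2008 — within the window.
(2) permitted from 23 September 2008 + 37 days = 30 October 2008 onward; 31 October 2008 is on or after that date.
(3) the permitted window runs from 31 October 2008 + 24 = 24 November 2008 to 31 October 2008 + 62 = 1 January 2009; done 5 December 2008 — within the window.
(4) permitted from 31 October 2008 + 39 days = 9 December 2008 onward; 11 December 2008 is on or after that date.
(5) the permitted window runs from 8 January 2009 + 7 = 15 January 2009 to 8 January 2009 + 24 = 1 February 2009; 16 January 2009 falls inside that range.
(6) due by 16 January 2009 + 73 days = 30 March 2009; completed 8 March 2009, before the deadline.
(7) permitted from 8 March 2009 + 10 days = 18 March 2009 onward; 21 March 2009 is on or after that date.

None — every step was satisfied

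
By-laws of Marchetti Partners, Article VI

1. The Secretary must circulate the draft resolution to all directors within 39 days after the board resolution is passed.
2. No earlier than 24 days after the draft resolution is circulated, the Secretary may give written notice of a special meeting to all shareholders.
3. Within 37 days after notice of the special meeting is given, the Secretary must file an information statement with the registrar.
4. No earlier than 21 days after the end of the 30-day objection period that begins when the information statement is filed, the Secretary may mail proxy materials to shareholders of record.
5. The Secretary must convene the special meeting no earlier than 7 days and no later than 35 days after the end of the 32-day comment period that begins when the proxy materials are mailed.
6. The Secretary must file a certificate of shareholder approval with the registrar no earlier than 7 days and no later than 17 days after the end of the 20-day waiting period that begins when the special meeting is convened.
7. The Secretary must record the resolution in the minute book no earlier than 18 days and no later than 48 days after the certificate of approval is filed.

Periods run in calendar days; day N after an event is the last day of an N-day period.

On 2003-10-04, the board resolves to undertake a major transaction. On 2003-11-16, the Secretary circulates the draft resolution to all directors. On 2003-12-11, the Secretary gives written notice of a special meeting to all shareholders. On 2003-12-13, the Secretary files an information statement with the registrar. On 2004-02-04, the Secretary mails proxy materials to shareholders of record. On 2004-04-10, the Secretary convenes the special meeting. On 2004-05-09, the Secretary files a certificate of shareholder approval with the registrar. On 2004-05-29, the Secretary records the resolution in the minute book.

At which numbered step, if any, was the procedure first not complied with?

Step 1

(1) due by 2003-10-04 + 39 days = 2003-11-12; done 2003-11-16 — 4 days late.
Later steps need not be reached.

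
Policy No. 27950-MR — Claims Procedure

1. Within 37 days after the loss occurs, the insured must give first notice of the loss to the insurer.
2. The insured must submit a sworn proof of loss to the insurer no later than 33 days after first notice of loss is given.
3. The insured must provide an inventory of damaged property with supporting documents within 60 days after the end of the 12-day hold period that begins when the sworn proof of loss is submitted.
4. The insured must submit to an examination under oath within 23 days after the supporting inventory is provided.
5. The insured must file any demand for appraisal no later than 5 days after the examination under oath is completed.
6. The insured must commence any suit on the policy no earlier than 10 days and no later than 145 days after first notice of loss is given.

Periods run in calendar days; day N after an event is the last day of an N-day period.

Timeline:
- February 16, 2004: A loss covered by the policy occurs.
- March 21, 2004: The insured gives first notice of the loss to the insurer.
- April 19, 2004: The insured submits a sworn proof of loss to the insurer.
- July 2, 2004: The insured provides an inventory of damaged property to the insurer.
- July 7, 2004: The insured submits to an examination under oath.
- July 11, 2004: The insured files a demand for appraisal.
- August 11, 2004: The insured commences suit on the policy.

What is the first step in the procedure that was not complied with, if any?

(1) due by February 16, 2004 + 37 days = March 24, 2004; March 21, 2004 is within that limit.
(2) due by March 21, 2004 + 33 days = April 23, 2004; done April 19, 2004 — timely.
(3) due by May 1, 2004 + 60 days = June 30, 2004; done July 2, 2004 — 2 days late.

Step 3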